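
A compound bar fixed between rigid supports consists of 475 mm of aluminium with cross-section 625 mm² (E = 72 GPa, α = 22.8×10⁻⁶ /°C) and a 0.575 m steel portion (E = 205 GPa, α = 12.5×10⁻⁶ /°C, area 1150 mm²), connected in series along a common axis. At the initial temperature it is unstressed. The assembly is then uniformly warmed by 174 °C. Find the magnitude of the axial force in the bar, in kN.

P ≈ 241 kN (compressive)

Free thermal expansion of the whole bar: Σ αᵢΔT Lᵢ = 22.8×10⁻⁶×174×475 + 12.5×10⁻⁶×174×575 = 3.135 mm.
The rigid supports impose zero overall length change; the single axial force P common to all segments must satisfy P Σ Lᵢ/(AᵢEᵢ) = δ_free.
The series flexibility is Σ Lᵢ/(AᵢEᵢ) = 475/(625×72×10³) + 575/(1150×205×10³) = 1.299×10⁻⁵ mm/N.
So P = 3.135 / 1.299×10⁻⁵ = 241.3 kN, compressive.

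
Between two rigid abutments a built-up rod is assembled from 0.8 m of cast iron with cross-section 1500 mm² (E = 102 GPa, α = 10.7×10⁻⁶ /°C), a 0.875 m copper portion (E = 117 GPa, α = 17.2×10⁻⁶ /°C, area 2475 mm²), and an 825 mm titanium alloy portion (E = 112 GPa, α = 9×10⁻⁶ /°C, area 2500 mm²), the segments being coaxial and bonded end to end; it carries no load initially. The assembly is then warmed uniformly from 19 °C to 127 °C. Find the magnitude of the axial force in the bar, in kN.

P ≈ 299 kN (compressive)

With the walls removed the bar would change length by δ_free = Σ αᵢΔT Lᵢ = 10.7×10⁻⁶×108×800 + 17.2×10⁻⁶×108×875 + 9×10⁻⁶×108×825 = 3.352 mm.
The rigid supports impose zero overall length change; the single axial force P common to all segments must satisfy P Σ Lᵢ/(AᵢEᵢ) = δ_free.
Σ Lᵢ/(AᵢEᵢ) = 800/(1500×102×10³) + 875/(2475×117×10³) + 825/(2500×112×10³) = 1.12×10⁻⁵ mm/N.
P = 3.352 / 1.12×10⁻⁵ = 299400 N = 299.4 kN, compressive.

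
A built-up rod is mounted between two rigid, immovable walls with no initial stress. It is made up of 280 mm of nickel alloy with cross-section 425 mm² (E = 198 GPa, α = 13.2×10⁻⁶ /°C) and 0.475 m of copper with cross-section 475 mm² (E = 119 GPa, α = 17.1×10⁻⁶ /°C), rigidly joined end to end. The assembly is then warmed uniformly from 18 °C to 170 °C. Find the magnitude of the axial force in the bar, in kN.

P ≈ 153 kN (compressive)

Free thermal expansion of the whole bar: Σ αᵢΔT Lᵢ = 13.2×10⁻⁶×152×280 + 17.1×10⁻⁶×152×475 = 1.796 mm.
Since the ends are fixed, an axial force P builds up, equal in every segment, with P · Σ Lᵢ/(AᵢEᵢ) = δ_free.
Σ Lᵢ/(AᵢEᵢ) = 280/(425×198×10³) + 475/(475×119×10³) = 1.173×10⁻⁵ mm/N.
P = 1.796 / 1.173×10⁻⁵ = 153100 N = 153.1 kN, compressive.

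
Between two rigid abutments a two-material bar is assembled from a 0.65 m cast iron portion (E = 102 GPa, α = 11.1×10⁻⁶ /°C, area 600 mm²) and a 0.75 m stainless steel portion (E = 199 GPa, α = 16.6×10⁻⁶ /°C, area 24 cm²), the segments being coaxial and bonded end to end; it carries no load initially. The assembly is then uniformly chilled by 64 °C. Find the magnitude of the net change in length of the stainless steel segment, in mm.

With the walls removed the bar would change length by δ_free = Σ αᵢΔT Lᵢ = 11.1×10⁻⁶×64×650 + 16.6×10⁻⁶×64×750 = 1.259 mm.
The walls prevent any net length change, so an axial force P (same in every segment) develops. Compatibility: P · Σ Lᵢ/(AᵢEᵢ) = δ_free.
Σ Lᵢ/(AᵢEᵢ) = 650/(600×102×10³) + 750/(2400×199×10³) = 1.219×10⁻⁵ mm/N.
Hence P = δ_free / Σ(L/AE) = 1.259/1.219×10⁻⁵ = 103.2 kN (tensile).
For the stainless steel segment, free thermal change = 16.6×10⁻⁶×64×750 = 0.7968 mm and elastic change from P = 103200×750/(2400×199×10³) = 0.1621 mm; these oppose, so the net change is 0.635 mm (segment shortens).

|ΔL| ≈ 0.635 mm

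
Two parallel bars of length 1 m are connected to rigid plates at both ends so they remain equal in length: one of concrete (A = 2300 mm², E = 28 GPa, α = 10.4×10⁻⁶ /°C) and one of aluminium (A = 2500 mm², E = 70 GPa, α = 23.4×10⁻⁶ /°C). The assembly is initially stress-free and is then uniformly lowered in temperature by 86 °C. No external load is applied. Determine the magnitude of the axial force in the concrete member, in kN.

Both members must finish at the same length. With the larger α, the aluminium tends to over-contract; the plates restrain it, putting the aluminium in tension and the concrete in compression. With no external load the two internal forces are equal and opposite, magnitude P.
Compatibility of the two members (thermal + elastic change equal): (α₁ − α₂)ΔT = P·[1/(A₁E₁) + 1/(A₂E₂)].
|α₁ − α₂|·ΔT = 13×10⁻⁶ × 86 = 0.001118.
1/(A₁E₁) + 1/(A₂E₂) = 1/(2300×28×10³) + 1/(2500×70×10³) = 2.124×10⁻⁸ N⁻¹.
So P = 0.001118 / 2.124×10⁻⁸ = 52.63 kN.

P ≈ 52.6 kN (compressive in the concrete)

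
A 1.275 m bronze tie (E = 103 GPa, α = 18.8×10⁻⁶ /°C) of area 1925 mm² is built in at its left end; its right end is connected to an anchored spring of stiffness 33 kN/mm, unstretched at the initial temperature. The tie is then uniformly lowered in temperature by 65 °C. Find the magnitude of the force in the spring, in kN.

P ≈ 42.4 kN

If the spring were absent the tie would shorten by αΔT L = 18.8×10⁻⁶ × 65 × 1275 = 1.558 mm.
Let P be the tensile force in the spring. The tie extends elastically by PL/(AE) and the spring stretches by P/k; together these equal δ_free.
So P = δ_free / [L/(AE) + 1/k] = 1.558 / [ 1275/(1925×103×10³) + 1/(33×10³) ].
P = 1.558 / 3.673×10⁻⁵ = 42410 N.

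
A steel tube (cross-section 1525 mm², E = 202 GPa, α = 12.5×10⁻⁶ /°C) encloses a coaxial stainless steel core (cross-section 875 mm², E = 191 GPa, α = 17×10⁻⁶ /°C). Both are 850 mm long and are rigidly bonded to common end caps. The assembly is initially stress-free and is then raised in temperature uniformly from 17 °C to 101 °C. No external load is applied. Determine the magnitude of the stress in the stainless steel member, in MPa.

Equilibrium of a rigid end plate with no external load gives equal and opposite internal forces ±P in the two members. Since α_{stainless steel} > α_{steel}, heating drives the stainless steel into compression and the steel into tension.
Equating the net (thermal + elastic) strains gives |α₁ − α₂|·ΔT = P·[1/(A₁E₁) + 1/(A₂E₂)].
|α₁ − α₂|·ΔT = 4.5×10⁻⁶ × 84 = 0.000378.
1/(A₁E₁) + 1/(A₂E₂) = 1/(1525×202×10³) + 1/(875×191×10³) = 9.23×10⁻⁹ N⁻¹.
P = 0.000378 / 9.23×10⁻⁹ = 40950 N = 40.95 kN.
σ_{stainless steel} = P/A₂ = 40950/875 = 46.81 MPa, compressive.

σ ≈ 46.8 MPa (compressive)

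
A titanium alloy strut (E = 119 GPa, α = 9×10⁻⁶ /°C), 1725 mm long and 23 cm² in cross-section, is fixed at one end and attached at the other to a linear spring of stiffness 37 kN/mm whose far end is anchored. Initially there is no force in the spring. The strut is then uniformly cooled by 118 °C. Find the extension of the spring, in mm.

The unrestrained thermal change is αΔT L = 9×10⁻⁶ × 118 × 1725 = 1.832 mm.
With a force P in the spring, the elastic change of the strut is PL/(AE) and that of the spring is P/k; compatibility requires their sum to equal δ_free.
P [ L/(AE) + 1/k ] = δ_free → P [ 1725/(2300×119×10³) + 1/(37×10³) ] = 1.832.
P = 1.832 / 3.333×10⁻⁵ = 54960 N.
Spring extension = P/k = 54960/(37×10³) = 1.486 mm.

δ ≈ 1.49 mm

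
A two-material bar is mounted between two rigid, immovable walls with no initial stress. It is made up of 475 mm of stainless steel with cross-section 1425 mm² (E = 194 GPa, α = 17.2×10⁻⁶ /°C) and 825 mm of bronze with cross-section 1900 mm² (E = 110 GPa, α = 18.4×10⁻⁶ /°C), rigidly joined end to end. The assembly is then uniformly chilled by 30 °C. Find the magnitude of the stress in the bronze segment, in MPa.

σ ≈ 65.1 MPa (tensile)

Free thermal contraction of the whole bar: Σ αᵢΔT Lᵢ = 17.2×10⁻⁶×30×475 + 18.4×10⁻⁶×30×825 = 0.7005 mm.
Since the ends are fixed, an axial force P builds up, equal in every segment, with P · Σ Lᵢ/(AᵢEᵢ) = δ_free.
Σ Lᵢ/(AᵢEᵢ) = 475/(1425×194×10³) + 825/(1900×110×10³) = 5.666×10⁻⁶ mm/N.
P = 0.7005 / 5.666×10⁻⁶ = 123600 N = 123.6 kN, tensile.
σ_{bronze} = P / A = 123600 / 1900 = 65.07 MPa.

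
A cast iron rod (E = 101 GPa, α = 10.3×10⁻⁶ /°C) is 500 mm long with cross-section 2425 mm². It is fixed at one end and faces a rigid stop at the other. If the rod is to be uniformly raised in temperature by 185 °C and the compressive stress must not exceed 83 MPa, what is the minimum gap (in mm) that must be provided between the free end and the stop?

With no wall the rod would lengthen by αΔT L = 10.3×10⁻⁶ × 185 × 500 = 0.9527 mm.
A stress of 83 MPa corresponds to the wall pushing the rod back by σL/E = 83×500/(101×10³) = 0.4109 mm.
So the gap has to take up the difference, g_min = δ_free − σL/E = 0.9527 − 0.4109 = 0.5419 mm.

g ≈ 0.542 mm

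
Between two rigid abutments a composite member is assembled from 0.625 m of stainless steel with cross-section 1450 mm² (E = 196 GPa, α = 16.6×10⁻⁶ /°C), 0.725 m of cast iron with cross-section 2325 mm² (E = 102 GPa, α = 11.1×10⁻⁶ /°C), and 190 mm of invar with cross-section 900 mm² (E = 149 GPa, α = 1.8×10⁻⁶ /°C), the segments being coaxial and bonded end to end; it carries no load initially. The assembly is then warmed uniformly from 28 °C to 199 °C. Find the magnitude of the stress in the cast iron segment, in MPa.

σ ≈ 207 MPa (compressive)

With the walls removed the bar would change length by δ_free = Σ αᵢΔT Lᵢ = 16.6×10⁻⁶×171×625 + 11.1×10⁻⁶×171×725 + 1.8×10⁻⁶×171×190 = 3.209 mm.
Since the ends are fixed, an axial force P builds up, equal in every segment, with P · Σ Lᵢ/(AᵢEᵢ) = δ_free.
Σ Lᵢ/(AᵢEᵢ) = 625/(1450×196×10³) + 725/(2325×102×10³) + 190/(900×149×10³) = 6.673×10⁻⁶ mm/N.
P = 3.209 / 6.673×10⁻⁶ = 480800 N = 480.8 kN, compressive.
σ_{cast iron} = P / A = 480800 / 2325 = 206.8 MPa.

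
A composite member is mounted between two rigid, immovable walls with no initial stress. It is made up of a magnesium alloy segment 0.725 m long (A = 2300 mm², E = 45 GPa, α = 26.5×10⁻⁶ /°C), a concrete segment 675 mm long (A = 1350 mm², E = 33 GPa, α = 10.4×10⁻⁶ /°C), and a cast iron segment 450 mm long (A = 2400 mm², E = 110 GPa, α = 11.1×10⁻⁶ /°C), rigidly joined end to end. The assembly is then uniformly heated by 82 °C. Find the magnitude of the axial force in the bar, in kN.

With the walls removed the bar would change length by δ_free = Σ αᵢΔT Lᵢ = 26.5×10⁻⁶×82×725 + 10.4×10⁻⁶×82×675 + 11.1×10⁻⁶×82×450 = 2.561 mm.
The walls prevent any net length change, so an axial force P (same in every segment) develops. Compatibility: P · Σ Lᵢ/(AᵢEᵢ) = δ_free.
The series flexibility is Σ Lᵢ/(AᵢEᵢ) = 725/(2300×45×10³) + 675/(1350×33×10³) + 450/(2400×110×10³) = 2.386×10⁻⁵ mm/N.
So P = 2.561 / 2.386×10⁻⁵ = 107.3 kN, compressive.

P ≈ 107 kN (compressive)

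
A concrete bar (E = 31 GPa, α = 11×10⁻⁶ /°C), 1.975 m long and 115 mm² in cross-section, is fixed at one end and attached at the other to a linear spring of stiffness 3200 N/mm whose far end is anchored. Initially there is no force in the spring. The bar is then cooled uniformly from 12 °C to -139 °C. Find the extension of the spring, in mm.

The unrestrained thermal change is αΔT L = 11×10⁻⁶ × 151 × 1975 = 3.28 mm.
With a force P in the spring, the elastic change of the bar is PL/(AE) and that of the spring is P/k; compatibility requires their sum to equal δ_free.
P [ L/(AE) + 1/k ] = δ_free → P [ 1975/(115×31×10³) + 1/(3200) ] = 3.28.
P = 3.28 / 0.0008665 = 3786 N.
Spring extension = P/k = 3786/(3200) = 1.183 mm.

δ ≈ 1.18 mm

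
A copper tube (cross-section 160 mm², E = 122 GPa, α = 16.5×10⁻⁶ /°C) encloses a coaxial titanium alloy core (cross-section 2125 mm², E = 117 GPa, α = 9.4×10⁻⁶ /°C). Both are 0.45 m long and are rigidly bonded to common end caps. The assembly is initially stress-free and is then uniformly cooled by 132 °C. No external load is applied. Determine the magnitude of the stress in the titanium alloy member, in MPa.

Both members must finish at the same length. With the larger α, the copper tends to over-contract; the plates restrain it, putting the copper in tension and the titanium alloy in compression. With no external load the two internal forces are equal and opposite, magnitude P.
Equating the net (thermal + elastic) strains gives |α₁ − α₂|·ΔT = P·[1/(A₁E₁) + 1/(A₂E₂)].
|α₁ − α₂|·ΔT = 7.1×10⁻⁶ × 132 = 0.0009372.
1/(A₁E₁) + 1/(A₂E₂) = 1/(160×122×10³) + 1/(2125×117×10³) = 5.525×10⁻⁸ N⁻¹.
So P = 0.0009372 / 5.525×10⁻⁸ = 16.96 kN.
σ_{titanium alloy} = P/A₂ = 16960/2125 = 7.982 MPa, compressive.

σ ≈ 7.98 MPa (compressive)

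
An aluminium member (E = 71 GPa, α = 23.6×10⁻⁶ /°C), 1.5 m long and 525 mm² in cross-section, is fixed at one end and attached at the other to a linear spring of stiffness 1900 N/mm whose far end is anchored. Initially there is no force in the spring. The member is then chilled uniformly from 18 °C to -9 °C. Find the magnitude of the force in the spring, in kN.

Free thermal contraction: δ_free = αΔT L = 23.6×10⁻⁶ × 27 × 1500 = 0.9558 mm.
With a force P in the spring, the elastic change of the member is PL/(AE) and that of the spring is P/k; compatibility requires their sum to equal δ_free.
So P = δ_free / [L/(AE) + 1/k] = 0.9558 / [ 1500/(525×71×10³) + 1/(1900) ].
P = 0.9558 / 0.0005666 = 1687 N.

P ≈ 1.69 kN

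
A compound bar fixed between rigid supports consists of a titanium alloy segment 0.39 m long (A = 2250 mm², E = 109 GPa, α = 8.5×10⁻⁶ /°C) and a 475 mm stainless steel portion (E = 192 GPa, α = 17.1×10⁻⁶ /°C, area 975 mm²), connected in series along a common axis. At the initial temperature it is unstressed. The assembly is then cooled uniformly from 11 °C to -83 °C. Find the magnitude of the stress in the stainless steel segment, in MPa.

Free thermal contraction of the whole bar: Σ αᵢΔT Lᵢ = 8.5×10⁻⁶×94×390 + 17.1×10⁻⁶×94×475 = 1.075 mm.
Since the ends are fixed, an axial force P builds up, equal in every segment, with P · Σ Lᵢ/(AᵢEᵢ) = δ_free.
Σ Lᵢ/(AᵢEᵢ) = 390/(2250×109×10³) + 475/(975×192×10³) = 4.128×10⁻⁶ mm/N.
So P = 1.075 / 4.128×10⁻⁶ = 260.5 kN, tensile.
σ_{stainless steel} = P / A = 260500 / 975 = 267.2 MPa.

σ ≈ 267 MPa (tensile)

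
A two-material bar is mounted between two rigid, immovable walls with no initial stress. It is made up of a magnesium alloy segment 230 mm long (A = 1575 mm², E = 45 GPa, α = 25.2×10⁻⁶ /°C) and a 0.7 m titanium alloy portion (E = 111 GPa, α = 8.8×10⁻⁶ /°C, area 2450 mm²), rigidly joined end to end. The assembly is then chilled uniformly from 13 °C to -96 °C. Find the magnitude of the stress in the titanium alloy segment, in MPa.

Free thermal contraction of the whole bar: Σ αᵢΔT Lᵢ = 25.2×10⁻⁶×109×230 + 8.8×10⁻⁶×109×700 = 1.303 mm.
The rigid supports impose zero overall length change; the single axial force P common to all segments must satisfy P Σ Lᵢ/(AᵢEᵢ) = δ_free.
The series flexibility is Σ Lᵢ/(AᵢEᵢ) = 230/(1575×45×10³) + 700/(2450×111×10³) = 5.819×10⁻⁶ mm/N.
P = 1.303 / 5.819×10⁻⁶ = 224000 N = 224 kN, tensile.
σ_{titanium alloy} = P / A = 224000 / 2450 = 91.41 MPa.

σ ≈ 91.4 MPa (tensile)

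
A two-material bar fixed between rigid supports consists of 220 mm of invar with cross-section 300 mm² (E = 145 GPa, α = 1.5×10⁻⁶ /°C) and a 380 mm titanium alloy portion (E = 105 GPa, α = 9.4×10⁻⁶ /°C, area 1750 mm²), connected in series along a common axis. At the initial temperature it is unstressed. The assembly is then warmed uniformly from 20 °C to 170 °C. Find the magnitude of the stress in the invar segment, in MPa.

σ ≈ 274 MPa (compressive)

If the supports were absent, the total length change would be Σ αᵢΔT Lᵢ = 1.5×10⁻⁶×150×220 + 9.4×10⁻⁶×150×380 = 0.5853 mm.
The rigid supports impose zero overall length change; the single axial force P common to all segments must satisfy P Σ Lᵢ/(AᵢEᵢ) = δ_free.
Σ Lᵢ/(AᵢEᵢ) = 220/(300×145×10³) + 380/(1750×105×10³) = 7.125×10⁻⁶ mm/N.
P = 0.5853 / 7.125×10⁻⁶ = 82140 N = 82.14 kN, compressive.
σ_{invar} = P / A = 82140 / 300 = 273.8 MPa.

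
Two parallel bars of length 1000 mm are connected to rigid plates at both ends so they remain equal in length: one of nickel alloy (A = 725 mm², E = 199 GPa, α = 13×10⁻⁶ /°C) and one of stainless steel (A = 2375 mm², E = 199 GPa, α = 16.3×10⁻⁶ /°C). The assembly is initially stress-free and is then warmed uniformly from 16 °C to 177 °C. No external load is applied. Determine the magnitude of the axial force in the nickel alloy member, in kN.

P ≈ 58.7 kN (tensile in the nickel alloy)

Both members must finish at the same length. With the larger α, the stainless steel tends to over-expand; the plates restrain it, putting the stainless steel in compression and the nickel alloy in tension. With no external load the two internal forces are equal and opposite, magnitude P.
Compatibility of the two members (thermal + elastic change equal): (α₁ − α₂)ΔT = P·[1/(A₁E₁) + 1/(A₂E₂)].
|α₁ − α₂|·ΔT = 3.3×10⁻⁶ × 161 = 0.0005313.
1/(A₁E₁) + 1/(A₂E₂) = 1/(725×199×10³) + 1/(2375×199×10³) = 9.047×10⁻⁹ N⁻¹.
So P = 0.0005313 / 9.047×10⁻⁹ = 58.73 kN.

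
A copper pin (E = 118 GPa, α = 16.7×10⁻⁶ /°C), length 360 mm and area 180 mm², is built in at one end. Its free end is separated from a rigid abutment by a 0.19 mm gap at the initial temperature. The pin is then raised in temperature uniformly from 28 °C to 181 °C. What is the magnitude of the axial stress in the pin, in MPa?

Free thermal elongation = αΔT L = 16.7×10⁻⁶ × 153 × 360 = 0.9198 mm.
This exceeds the 0.19 mm gap, so the wall pushes back. The portion of expansion that must be recovered elastically is δ_free − gap = 0.9198 − 0.19 = 0.7298 mm.
So σ = E(δ_free − g)/L = 118×10³ × 0.7298/360 = 239.2 MPa.

σ ≈ 239 MPa (compressive)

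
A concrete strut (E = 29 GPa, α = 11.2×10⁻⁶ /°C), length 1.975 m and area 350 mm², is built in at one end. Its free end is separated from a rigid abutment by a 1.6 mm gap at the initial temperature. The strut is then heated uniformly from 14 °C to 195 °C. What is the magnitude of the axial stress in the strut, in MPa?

If the wall were absent the strut would grow by αΔT L = 11.2×10⁻⁶ × 181 × 1975 = 4.004 mm.
This exceeds the 1.6 mm gap, so the wall pushes back. The portion of expansion that must be recovered elastically is δ_free − gap = 4.004 − 1.6 = 2.404 mm.
So σ = E(δ_free − g)/L = 29×10³ × 2.404/1975 = 35.3 MPa.

σ ≈ 35.3 MPa (compressive)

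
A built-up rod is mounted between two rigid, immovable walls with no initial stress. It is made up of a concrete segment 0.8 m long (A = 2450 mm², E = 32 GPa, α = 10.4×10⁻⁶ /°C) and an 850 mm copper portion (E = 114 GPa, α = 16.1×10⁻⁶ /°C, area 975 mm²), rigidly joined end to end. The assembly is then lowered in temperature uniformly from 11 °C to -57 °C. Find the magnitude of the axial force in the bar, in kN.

P ≈ 83.8 kN (tensile)

If the supports were absent, the total length change would be Σ αᵢΔT Lᵢ = 10.4×10⁻⁶×68×800 + 16.1×10⁻⁶×68×850 = 1.496 mm.
Since the ends are fixed, an axial force P builds up, equal in every segment, with P · Σ Lᵢ/(AᵢEᵢ) = δ_free.
Σ Lᵢ/(AᵢEᵢ) = 800/(2450×32×10³) + 850/(975×114×10³) = 1.785×10⁻⁵ mm/N.
P = 1.496 / 1.785×10⁻⁵ = 83820 N = 83.82 kN, tensile.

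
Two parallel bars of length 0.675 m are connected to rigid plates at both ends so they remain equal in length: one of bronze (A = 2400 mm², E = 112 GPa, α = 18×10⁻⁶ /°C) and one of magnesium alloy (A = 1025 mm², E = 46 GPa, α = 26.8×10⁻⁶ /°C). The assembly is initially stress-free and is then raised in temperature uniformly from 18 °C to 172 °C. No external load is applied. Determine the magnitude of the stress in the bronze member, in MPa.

The magnesium alloy has the larger α, so on heating it would change length more than the bronze if both were free. The rigid plates force a common final length, so the magnesium alloy is put into compression and the bronze into tension, with equal and opposite forces P (no external load).
Equating the net (thermal + elastic) strains gives |α₁ − α₂|·ΔT = P·[1/(A₁E₁) + 1/(A₂E₂)].
|α₁ − α₂|·ΔT = 8.8×10⁻⁶ × 154 = 0.001355.
1/(A₁E₁) + 1/(A₂E₂) = 1/(2400×112×10³) + 1/(1025×46×10³) = 2.493×10⁻⁸ N⁻¹.
P = 0.001355 / 2.493×10⁻⁸ = 54360 N = 54.36 kN.
σ_{bronze} = P/A₁ = 54360/2400 = 22.65 MPa, tensile.

σ ≈ 22.7 MPa (tensile)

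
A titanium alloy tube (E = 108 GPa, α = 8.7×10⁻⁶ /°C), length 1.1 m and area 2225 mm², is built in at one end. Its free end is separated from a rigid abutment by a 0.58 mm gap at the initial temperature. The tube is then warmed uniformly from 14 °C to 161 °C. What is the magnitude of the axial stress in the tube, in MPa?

If the wall were absent the tube would grow by αΔT L = 8.7×10⁻⁶ × 147 × 1100 = 1.407 mm.
The gap closes (δ_free > 0.58 mm) and the wall then resists a further 1.407 − 0.58 = 0.8268 mm of expansion.
Compatibility: PL/(AE) = 0.8268 mm, so σ = P/A = E × (0.8268/1100) = 81.18 MPa.

σ ≈ 81.2 MPa (compressive)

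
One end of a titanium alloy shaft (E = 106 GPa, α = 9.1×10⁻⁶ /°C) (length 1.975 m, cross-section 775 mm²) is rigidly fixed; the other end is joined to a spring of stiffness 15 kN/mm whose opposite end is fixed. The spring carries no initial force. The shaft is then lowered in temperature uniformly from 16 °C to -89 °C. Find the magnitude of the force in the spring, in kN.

The unrestrained thermal change is αΔT L = 9.1×10⁻⁶ × 105 × 1975 = 1.887 mm.
Let P be the tensile force in the spring. The shaft extends elastically by PL/(AE) and the spring stretches by P/k; together these equal δ_free.
So P = δ_free / [L/(AE) + 1/k] = 1.887 / [ 1975/(775×106×10³) + 1/(15×10³) ].
P = 1.887 / 9.071×10⁻⁵ = 20800 N.

P ≈ 20.8 kN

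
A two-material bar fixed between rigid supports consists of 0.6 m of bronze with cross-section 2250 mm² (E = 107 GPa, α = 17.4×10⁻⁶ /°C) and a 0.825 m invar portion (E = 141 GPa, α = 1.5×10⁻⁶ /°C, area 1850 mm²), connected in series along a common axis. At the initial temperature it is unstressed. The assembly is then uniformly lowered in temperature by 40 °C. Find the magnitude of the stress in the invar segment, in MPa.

Free thermal contraction of the whole bar: Σ αᵢΔT Lᵢ = 17.4×10⁻⁶×40×600 + 1.5×10⁻⁶×40×825 = 0.4671 mm.
The rigid supports impose zero overall length change; the single axial force P common to all segments must satisfy P Σ Lᵢ/(AᵢEᵢ) = δ_free.
The series flexibility is Σ Lᵢ/(AᵢEᵢ) = 600/(2250×107×10³) + 825/(1850×141×10³) = 5.655×10⁻⁶ mm/N.
So P = 0.4671 / 5.655×10⁻⁶ = 82.6 kN, tensile.
σ_{invar} = P / A = 82600 / 1850 = 44.65 MPa.

σ ≈ 44.6 MPa (tensile)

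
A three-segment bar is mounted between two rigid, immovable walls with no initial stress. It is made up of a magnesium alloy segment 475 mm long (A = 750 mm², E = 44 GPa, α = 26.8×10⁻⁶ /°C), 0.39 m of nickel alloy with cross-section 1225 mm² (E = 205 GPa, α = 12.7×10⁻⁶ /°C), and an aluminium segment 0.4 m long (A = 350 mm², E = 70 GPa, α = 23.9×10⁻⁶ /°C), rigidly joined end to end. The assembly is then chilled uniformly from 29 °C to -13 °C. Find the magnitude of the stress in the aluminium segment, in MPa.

σ ≈ 101 MPa (tensile)

Free thermal contraction of the whole bar: Σ αᵢΔT Lᵢ = 26.8×10⁻⁶×42×475 + 12.7×10⁻⁶×42×390 + 23.9×10⁻⁶×42×400 = 1.144 mm.
The walls prevent any net length change, so an axial force P (same in every segment) develops. Compatibility: P · Σ Lᵢ/(AᵢEᵢ) = δ_free.
Σ Lᵢ/(AᵢEᵢ) = 475/(750×44×10³) + 390/(1225×205×10³) + 400/(350×70×10³) = 3.227×10⁻⁵ mm/N.
Hence P = δ_free / Σ(L/AE) = 1.144/3.227×10⁻⁵ = 35.45 kN (tensile).
σ_{aluminium} = P / A = 35450 / 350 = 101.3 MPa.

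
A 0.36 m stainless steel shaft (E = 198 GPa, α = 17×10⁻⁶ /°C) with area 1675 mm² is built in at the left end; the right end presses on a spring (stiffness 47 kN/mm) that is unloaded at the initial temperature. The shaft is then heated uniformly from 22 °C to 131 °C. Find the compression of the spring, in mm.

Free thermal expansion: δ_free = αΔT L = 17×10⁻⁶ × 109 × 360 = 0.6671 mm.
With a force P in the spring, the elastic change of the shaft is PL/(AE) and that of the spring is P/k; compatibility requires their sum to equal δ_free.
P [ L/(AE) + 1/k ] = δ_free → P [ 360/(1675×198×10³) + 1/(47×10³) ] = 0.6671.
P = 0.6671 / 2.236×10⁻⁵ = 29830 N.
Spring compression = P/k = 29830/(47×10³) = 0.6347 mm.

δ ≈ 0.635 mm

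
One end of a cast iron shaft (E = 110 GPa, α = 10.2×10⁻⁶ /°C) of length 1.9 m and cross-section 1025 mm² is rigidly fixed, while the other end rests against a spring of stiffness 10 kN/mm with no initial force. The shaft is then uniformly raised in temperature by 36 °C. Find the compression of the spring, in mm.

δ ≈ 0.597 mm

If the spring were absent the shaft would lengthen by αΔT L = 10.2×10⁻⁶ × 36 × 1900 = 0.6977 mm.
Let P be the compressive force at the spring. The shaft shortens elastically by PL/(AE) and the spring compresses by P/k; together these equal δ_free.
So P = δ_free / [L/(AE) + 1/k] = 0.6977 / [ 1900/(1025×110×10³) + 1/(10×10³) ].
P = 0.6977 / 0.0001169 = 5971 N.
Spring compression = P/k = 5971/(10×10³) = 0.5971 mm.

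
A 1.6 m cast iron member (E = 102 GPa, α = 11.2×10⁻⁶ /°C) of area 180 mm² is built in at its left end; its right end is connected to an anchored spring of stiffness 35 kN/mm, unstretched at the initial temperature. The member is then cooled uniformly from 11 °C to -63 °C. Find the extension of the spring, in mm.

δ ≈ 0.327 mm

The unrestrained thermal change is αΔT L = 11.2×10⁻⁶ × 74 × 1600 = 1.326 mm.
Let P be the tensile force in the spring. The member extends elastically by PL/(AE) and the spring stretches by P/k; together these equal δ_free.
P [ L/(AE) + 1/k ] = δ_free → P [ 1600/(180×102×10³) + 1/(35×10³) ] = 1.326.
P = 1.326 / 0.0001157 = 11460 N.
Spring extension = P/k = 11460/(35×10³) = 0.3274 mm.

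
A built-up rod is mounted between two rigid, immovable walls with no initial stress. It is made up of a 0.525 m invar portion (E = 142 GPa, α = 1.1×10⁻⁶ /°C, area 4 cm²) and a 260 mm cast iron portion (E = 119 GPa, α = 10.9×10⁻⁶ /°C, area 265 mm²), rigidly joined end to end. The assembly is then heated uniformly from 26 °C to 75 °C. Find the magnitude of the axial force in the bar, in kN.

With the walls removed the bar would change length by δ_free = Σ αᵢΔT Lᵢ = 1.1×10⁻⁶×49×525 + 10.9×10⁻⁶×49×260 = 0.1672 mm.
The rigid supports impose zero overall length change; the single axial force P common to all segments must satisfy P Σ Lᵢ/(AᵢEᵢ) = δ_free.
Σ Lᵢ/(AᵢEᵢ) = 525/(400×142×10³) + 260/(265×119×10³) = 1.749×10⁻⁵ mm/N.
P = 0.1672 / 1.749×10⁻⁵ = 9559 N = 9.559 kN, compressive.

P ≈ 9.56 kN (compressive)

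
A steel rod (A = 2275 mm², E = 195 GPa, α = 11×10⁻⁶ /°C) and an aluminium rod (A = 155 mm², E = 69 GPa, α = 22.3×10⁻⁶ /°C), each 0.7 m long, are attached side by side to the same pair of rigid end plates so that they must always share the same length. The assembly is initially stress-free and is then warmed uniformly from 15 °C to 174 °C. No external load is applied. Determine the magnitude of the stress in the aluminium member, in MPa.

Equilibrium of a rigid end plate with no external load gives equal and opposite internal forces ±P in the two members. Since α_{aluminium} > α_{steel}, heating drives the aluminium into compression and the steel into tension.
Setting the final lengths equal and cancelling L: (α₁ − α₂)ΔT = P/(A₁E₁) + P/(A₂E₂).
|α₁ − α₂|·ΔT = 11.3×10⁻⁶ × 159 = 0.001797.
1/(A₁E₁) + 1/(A₂E₂) = 1/(2275×195×10³) + 1/(155×69×10³) = 9.576×10⁻⁸ N⁻¹.
So P = 0.001797 / 9.576×10⁻⁸ = 18.76 kN.
σ_{aluminium} = P/A₂ = 18760/155 = 121.1 MPa, compressive.

σ ≈ 121 MPa (compressive)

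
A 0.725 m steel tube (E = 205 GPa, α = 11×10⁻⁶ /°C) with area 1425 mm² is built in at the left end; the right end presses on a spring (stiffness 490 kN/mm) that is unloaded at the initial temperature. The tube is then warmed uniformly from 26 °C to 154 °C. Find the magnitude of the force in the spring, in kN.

P ≈ 226 kN

Free thermal expansion: δ_free = αΔT L = 11×10⁻⁶ × 128 × 725 = 1.021 mm.
Let P be the compressive force at the spring. The tube shortens elastically by PL/(AE) and the spring compresses by P/k; together these equal δ_free.
So P = δ_free / [L/(AE) + 1/k] = 1.021 / [ 725/(1425×205×10³) + 1/(490×10³) ].
P = 1.021 / 4.523×10⁻⁶ = 225700 N.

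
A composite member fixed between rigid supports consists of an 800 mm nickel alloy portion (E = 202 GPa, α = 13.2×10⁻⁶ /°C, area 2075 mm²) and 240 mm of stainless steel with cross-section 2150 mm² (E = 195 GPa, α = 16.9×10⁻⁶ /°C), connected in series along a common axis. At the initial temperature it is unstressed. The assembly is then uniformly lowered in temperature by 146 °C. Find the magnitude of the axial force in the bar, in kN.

Free thermal contraction of the whole bar: Σ αᵢΔT Lᵢ = 13.2×10⁻⁶×146×800 + 16.9×10⁻⁶×146×240 = 2.134 mm.
The rigid supports impose zero overall length change; the single axial force P common to all segments must satisfy P Σ Lᵢ/(AᵢEᵢ) = δ_free.
Σ Lᵢ/(AᵢEᵢ) = 800/(2075×202×10³) + 240/(2150×195×10³) = 2.481×10⁻⁶ mm/N.
P = 2.134 / 2.481×10⁻⁶ = 860100 N = 860.1 kN, tensile.

P ≈ 860 kN (tensile)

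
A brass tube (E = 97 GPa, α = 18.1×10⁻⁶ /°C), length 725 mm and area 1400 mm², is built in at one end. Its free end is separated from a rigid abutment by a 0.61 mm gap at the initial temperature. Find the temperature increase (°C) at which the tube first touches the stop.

The gap closes when αΔT L = 0.61 mm, since the tube is still unstressed at that instant.
ΔT = 0.61 / (18.1×10⁻⁶ × 725) = 46.49 °C.

ΔT ≈ 46.5 °C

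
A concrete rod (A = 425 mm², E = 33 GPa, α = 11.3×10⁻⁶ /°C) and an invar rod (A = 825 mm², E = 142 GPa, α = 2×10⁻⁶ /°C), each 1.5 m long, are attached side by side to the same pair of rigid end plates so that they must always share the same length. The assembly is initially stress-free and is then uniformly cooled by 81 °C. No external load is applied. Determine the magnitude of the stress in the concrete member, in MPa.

σ ≈ 22.2 MPa (tensile)

Both members must finish at the same length. With the larger α, the concrete tends to over-contract; the plates restrain it, putting the concrete in tension and the invar in compression. With no external load the two internal forces are equal and opposite, magnitude P.
Setting the final lengths equal and cancelling L: (α₁ − α₂)ΔT = P/(A₁E₁) + P/(A₂E₂).
|α₁ − α₂|·ΔT = 9.3×10⁻⁶ × 81 = 0.0007533.
1/(A₁E₁) + 1/(A₂E₂) = 1/(425×33×10³) + 1/(825×142×10³) = 7.984×10⁻⁸ N⁻¹.
So P = 0.0007533 / 7.984×10⁻⁸ = 9.435 kN.
σ_{concrete} = P/A₁ = 9435/425 = 22.2 MPa, tensile.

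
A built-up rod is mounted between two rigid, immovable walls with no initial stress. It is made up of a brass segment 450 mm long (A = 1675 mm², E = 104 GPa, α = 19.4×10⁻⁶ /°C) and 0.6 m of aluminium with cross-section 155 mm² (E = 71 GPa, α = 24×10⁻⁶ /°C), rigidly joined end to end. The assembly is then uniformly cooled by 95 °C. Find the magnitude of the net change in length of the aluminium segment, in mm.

|ΔL| ≈ 0.73 mm

With the walls removed the bar would change length by δ_free = Σ αᵢΔT Lᵢ = 19.4×10⁻⁶×95×450 + 24×10⁻⁶×95×600 = 2.197 mm.
The walls prevent any net length change, so an axial force P (same in every segment) develops. Compatibility: P · Σ Lᵢ/(AᵢEᵢ) = δ_free.
The series flexibility is Σ Lᵢ/(AᵢEᵢ) = 450/(1675×104×10³) + 600/(155×71×10³) = 5.71×10⁻⁵ mm/N.
Hence P = δ_free / Σ(L/AE) = 2.197/5.71×10⁻⁵ = 38.48 kN (tensile).
For the aluminium segment, free thermal change = 24×10⁻⁶×95×600 = 1.368 mm and elastic change from P = 38480×600/(155×71×10³) = 2.098 mm; these oppose, so the net change is 0.73 mm (segment lengthens).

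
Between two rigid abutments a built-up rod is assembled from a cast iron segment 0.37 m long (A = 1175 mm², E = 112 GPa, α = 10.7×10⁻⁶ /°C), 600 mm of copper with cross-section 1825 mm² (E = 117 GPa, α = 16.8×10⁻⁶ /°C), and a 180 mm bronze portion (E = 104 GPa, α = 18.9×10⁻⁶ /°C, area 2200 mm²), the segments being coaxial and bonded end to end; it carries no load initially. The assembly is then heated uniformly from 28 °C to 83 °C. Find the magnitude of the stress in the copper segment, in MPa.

If the supports were absent, the total length change would be Σ αᵢΔT Lᵢ = 10.7×10⁻⁶×55×370 + 16.8×10⁻⁶×55×600 + 18.9×10⁻⁶×55×180 = 0.9593 mm.
The walls prevent any net length change, so an axial force P (same in every segment) develops. Compatibility: P · Σ Lᵢ/(AᵢEᵢ) = δ_free.
The series flexibility is Σ Lᵢ/(AᵢEᵢ) = 370/(1175×112×10³) + 600/(1825×117×10³) + 180/(2200×104×10³) = 6.408×10⁻⁶ mm/N.
Hence P = δ_free / Σ(L/AE) = 0.9593/6.408×10⁻⁶ = 149.7 kN (compressive).
σ_{copper} = P / A = 149700 / 1825 = 82.02 MPa.

σ ≈ 82 MPa (compressive)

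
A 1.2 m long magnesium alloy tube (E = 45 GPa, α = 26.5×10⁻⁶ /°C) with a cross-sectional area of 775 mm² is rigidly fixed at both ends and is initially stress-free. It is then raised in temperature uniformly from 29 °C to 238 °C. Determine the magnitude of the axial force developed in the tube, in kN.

With zero net strain, σ = E·αΔT = 45 GPa × 26.5×10⁻⁶ × 209 = 249.2 MPa.
P = AEαΔT = 775 × 45×10³ × 26.5×10⁻⁶ × 209 = 193.2 kN (compressive).

P ≈ 193 kN (compressive)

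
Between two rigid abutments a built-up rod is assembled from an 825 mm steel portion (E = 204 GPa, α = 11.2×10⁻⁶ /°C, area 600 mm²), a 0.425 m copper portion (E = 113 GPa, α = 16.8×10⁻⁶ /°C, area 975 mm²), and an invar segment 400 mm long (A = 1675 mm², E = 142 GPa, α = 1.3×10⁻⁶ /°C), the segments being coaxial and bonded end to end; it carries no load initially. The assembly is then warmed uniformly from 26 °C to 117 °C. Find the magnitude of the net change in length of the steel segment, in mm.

With the walls removed the bar would change length by δ_free = Σ αᵢΔT Lᵢ = 11.2×10⁻⁶×91×825 + 16.8×10⁻⁶×91×425 + 1.3×10⁻⁶×91×400 = 1.538 mm.
The rigid supports impose zero overall length change; the single axial force P common to all segments must satisfy P Σ Lᵢ/(AᵢEᵢ) = δ_free.
The series flexibility is Σ Lᵢ/(AᵢEᵢ) = 825/(600×204×10³) + 425/(975×113×10³) + 400/(1675×142×10³) = 1.228×10⁻⁵ mm/N.
So P = 1.538 / 1.228×10⁻⁵ = 125.2 kN, compressive.
For the steel segment, free thermal change = 11.2×10⁻⁶×91×825 = 0.8408 mm and elastic change from P = 125200×825/(600×204×10³) = 0.8442 mm; these oppose, so the net change is 0.00332 mm (segment shortens).

|ΔL| ≈ 0.00332 mm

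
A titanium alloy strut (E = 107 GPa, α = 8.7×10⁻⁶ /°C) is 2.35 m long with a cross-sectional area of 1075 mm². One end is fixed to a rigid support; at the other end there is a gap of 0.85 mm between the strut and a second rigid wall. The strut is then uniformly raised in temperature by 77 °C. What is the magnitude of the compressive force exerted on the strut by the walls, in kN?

Unrestrained expansion: δ_free = αΔT L = 8.7×10⁻⁶ × 77 × 2350 = 1.574 mm.
After closing the 0.85 mm clearance, 1.574 − 0.85 = 0.7243 mm of expansion remains to be suppressed by the wall.
So σ = E(δ_free − g)/L = 107×10³ × 0.7243/2350 = 32.98 MPa.
Force on the wall = σA = 32.98 × 1075 mm² = 35.45 kN.

P ≈ 35.5 kN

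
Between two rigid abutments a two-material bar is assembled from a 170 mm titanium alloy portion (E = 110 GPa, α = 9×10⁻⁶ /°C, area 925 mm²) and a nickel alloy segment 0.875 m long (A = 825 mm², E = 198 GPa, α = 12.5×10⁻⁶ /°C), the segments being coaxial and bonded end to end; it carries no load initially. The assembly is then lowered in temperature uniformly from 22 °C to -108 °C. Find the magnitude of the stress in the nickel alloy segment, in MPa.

If the supports were absent, the total length change would be Σ αᵢΔT Lᵢ = 9×10⁻⁶×130×170 + 12.5×10⁻⁶×130×875 = 1.621 mm.
The walls prevent any net length change, so an axial force P (same in every segment) develops. Compatibility: P · Σ Lᵢ/(AᵢEᵢ) = δ_free.
Σ Lᵢ/(AᵢEᵢ) = 170/(925×110×10³) + 875/(825×198×10³) = 7.027×10⁻⁶ mm/N.
Hence P = δ_free / Σ(L/AE) = 1.621/7.027×10⁻⁶ = 230.6 kN (tensile).
σ_{nickel alloy} = P / A = 230600 / 825 = 279.6 MPa.

σ ≈ 280 MPa (tensile)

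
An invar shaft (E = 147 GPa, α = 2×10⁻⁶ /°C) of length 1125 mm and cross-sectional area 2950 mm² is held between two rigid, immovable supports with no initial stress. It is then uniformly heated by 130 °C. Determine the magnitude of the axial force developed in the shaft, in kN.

P ≈ 113 kN (compressive)

Full restraint means ε = 0, so the stress is σ = EαΔT = 147×10³ × 2×10⁻⁶ × 130 = 38.22 MPa.
Then P = σA = 38.22 × 2950 mm² = 112.7 kN, compressive.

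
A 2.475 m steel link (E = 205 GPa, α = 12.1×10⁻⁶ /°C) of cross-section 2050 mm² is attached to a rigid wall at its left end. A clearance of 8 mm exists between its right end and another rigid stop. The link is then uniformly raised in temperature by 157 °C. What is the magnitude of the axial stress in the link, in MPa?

σ ≈ 0 MPa

Unrestrained expansion: δ_free = αΔT L = 12.1×10⁻⁶ × 157 × 2475 = 4.702 mm.
Since δ_free = 4.7 mm is less than the 8 mm gap, the link never touches the wall. No axial force develops.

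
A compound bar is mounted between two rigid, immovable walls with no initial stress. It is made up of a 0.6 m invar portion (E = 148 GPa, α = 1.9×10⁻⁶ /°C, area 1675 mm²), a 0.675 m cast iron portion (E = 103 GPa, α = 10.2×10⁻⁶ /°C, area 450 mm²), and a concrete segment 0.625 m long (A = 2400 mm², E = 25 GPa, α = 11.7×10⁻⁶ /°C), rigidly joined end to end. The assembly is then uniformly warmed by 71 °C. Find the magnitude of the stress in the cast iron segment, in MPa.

σ ≈ 88.3 MPa (compressive)

If the supports were absent, the total length change would be Σ αᵢΔT Lᵢ = 1.9×10⁻⁶×71×600 + 10.2×10⁻⁶×71×675 + 11.7×10⁻⁶×71×625 = 1.089 mm.
The rigid supports impose zero overall length change; the single axial force P common to all segments must satisfy P Σ Lᵢ/(AᵢEᵢ) = δ_free.
The series flexibility is Σ Lᵢ/(AᵢEᵢ) = 600/(1675×148×10³) + 675/(450×103×10³) + 625/(2400×25×10³) = 2.74×10⁻⁵ mm/N.
So P = 1.089 / 2.74×10⁻⁵ = 39.74 kN, compressive.
σ_{cast iron} = P / A = 39740 / 450 = 88.32 MPa.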